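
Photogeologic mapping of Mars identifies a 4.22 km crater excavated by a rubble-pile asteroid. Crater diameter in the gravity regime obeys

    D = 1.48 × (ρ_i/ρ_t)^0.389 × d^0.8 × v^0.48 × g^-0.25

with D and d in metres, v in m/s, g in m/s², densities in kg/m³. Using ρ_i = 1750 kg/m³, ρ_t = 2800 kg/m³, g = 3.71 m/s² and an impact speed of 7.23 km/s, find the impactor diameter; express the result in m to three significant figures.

d ≈ 191 m

Rearranging for d: d = [D / (1.48 · (1750/2800)^0.389 · 7230^0.48 · 3.71^-0.25)]^(1/0.8).
D = 4220 m.
(1750/2800)^0.389 = 0.8329
7230^0.48 = 71.18
3.71^-0.25 = 0.7205
Denominator = 1.48 × 0.8329 × 71.18 × 0.7205 = 63.22
D / 63.22 = 4220 / 63.22 = 66.75
d = 66.75^(1/0.8) = 66.75^1.25 = 190.8 m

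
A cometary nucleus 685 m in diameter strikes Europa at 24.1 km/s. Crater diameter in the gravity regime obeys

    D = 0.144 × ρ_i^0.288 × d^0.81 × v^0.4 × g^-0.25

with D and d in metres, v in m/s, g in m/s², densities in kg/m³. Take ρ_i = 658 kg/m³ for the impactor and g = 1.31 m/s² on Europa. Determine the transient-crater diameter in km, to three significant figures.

D ≈ 9.78 km

In SI units: v = 24100 m/s.
ρ_i^0.288 = 658^0.288 = 6.481
d^0.81 = 685^0.81 = 198.1
v^0.4 = 24100^0.4 = 56.60
g^-0.25 = 1.31^-0.25 = 0.9347
D = 0.144 × 6.481 × 198.1 × 56.60 × 0.9347 = 9781 m
   = 9.781 km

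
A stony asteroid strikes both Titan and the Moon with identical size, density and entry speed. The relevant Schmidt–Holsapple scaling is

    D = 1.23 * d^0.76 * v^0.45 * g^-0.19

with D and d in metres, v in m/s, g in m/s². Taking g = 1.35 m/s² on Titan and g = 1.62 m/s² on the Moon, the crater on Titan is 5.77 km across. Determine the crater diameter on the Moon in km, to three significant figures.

D ≈ 5.57 km

All impactor-dependent factors cancel in the ratio, leaving D_Moon/D_Titan = (g_Moon/g_Titan)^-0.19.
(1.62/1.35)^-0.19 = 1.200^-0.19 = 0.9660
D_Moon = 0.9660 × 5.77 km = 5.57 km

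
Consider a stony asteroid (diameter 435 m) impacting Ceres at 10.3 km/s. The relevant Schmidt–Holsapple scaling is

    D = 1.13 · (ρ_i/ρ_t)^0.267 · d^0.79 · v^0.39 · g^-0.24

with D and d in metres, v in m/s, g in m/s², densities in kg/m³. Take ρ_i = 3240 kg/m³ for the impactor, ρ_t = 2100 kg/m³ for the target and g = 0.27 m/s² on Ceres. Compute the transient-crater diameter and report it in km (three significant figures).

In SI units: v = 10300 m/s.
(ρ_i/ρ_t)^0.267 = (3240/2100)^0.267 = 1.123
d^0.79 = 435^0.79 = 121.5
v^0.39 = 10300^0.39 = 36.73
g^-0.24 = 0.27^-0.24 = 1.369
D = 1.13 × 1.123 × 121.5 × 36.73 × 1.369 = 7753 m
   = 7.753 km

D ≈ 7.75 km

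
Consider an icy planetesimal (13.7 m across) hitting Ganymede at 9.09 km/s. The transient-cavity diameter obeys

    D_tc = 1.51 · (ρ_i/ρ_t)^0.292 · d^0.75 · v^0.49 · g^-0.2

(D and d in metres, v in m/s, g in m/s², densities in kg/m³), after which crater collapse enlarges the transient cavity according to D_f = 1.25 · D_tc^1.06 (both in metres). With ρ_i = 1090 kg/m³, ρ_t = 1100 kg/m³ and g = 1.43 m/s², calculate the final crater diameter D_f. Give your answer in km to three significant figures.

v = 9090 m/s.
(ρ_i/ρ_t)^0.292 = (1090/1100)^0.292 = 0.9973
d^0.75 = 13.7^0.75 = 7.121
v^0.49 = 9090^0.49 = 87.04
g^-0.2 = 1.43^-0.2 = 0.9310
D_tc = 1.51 × 0.9973 × 7.121 × 87.04 × 0.9310 = 869.0 m
D_f = 1.25 × (869.0)^1.06 = 1630 m
     = 1.630 km

D_f ≈ 1.63 km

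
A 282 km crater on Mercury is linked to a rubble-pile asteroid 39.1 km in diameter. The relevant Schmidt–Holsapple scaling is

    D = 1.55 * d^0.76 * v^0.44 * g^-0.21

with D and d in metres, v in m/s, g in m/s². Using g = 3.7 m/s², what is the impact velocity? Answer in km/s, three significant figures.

Rearranging for v: v = [D / (1.55 · 39100^0.76 · 3.7^-0.21)]^(1/0.44).
D = 282000 m.
39100^0.76 = 3091
3.7^-0.21 = 0.7598
Denominator = 1.55 × 3091 × 0.7598 = 3640
D / 3640 = 282000 / 3640 = 77.47
v = 77.47^(1/0.44) = 77.47^2.2727 = 19653 m/s

v ≈ 19.7 km/s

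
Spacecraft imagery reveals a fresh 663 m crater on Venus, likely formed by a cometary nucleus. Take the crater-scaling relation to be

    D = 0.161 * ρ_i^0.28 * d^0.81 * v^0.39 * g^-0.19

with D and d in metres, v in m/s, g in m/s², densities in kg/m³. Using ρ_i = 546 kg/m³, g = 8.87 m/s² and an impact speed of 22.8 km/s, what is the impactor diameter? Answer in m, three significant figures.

Rearranging for d: d = [D / (0.161 · 546^0.28 · 22800^0.39 · 8.87^-0.19)]^(1/0.81).
546^0.28 = 5.840
22800^0.39 = 50.07
8.87^-0.19 = 0.6605
Denominator = 0.161 × 5.840 × 50.07 × 0.6605 = 31.09
D / 31.09 = 663 / 31.09 = 21.33
d = 21.33^(1/0.81) = 21.33^1.2346 = 43.73 m

d ≈ 43.7 m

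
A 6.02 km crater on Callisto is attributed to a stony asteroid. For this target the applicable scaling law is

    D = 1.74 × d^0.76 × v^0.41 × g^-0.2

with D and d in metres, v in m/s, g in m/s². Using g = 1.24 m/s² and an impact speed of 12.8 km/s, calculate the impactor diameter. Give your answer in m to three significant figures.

d ≈ 292 m

Rearranging for d: d = [D / (1.74 · 12800^0.41 · 1.24^-0.2)]^(1/0.76).
D = 6020 m.
12800^0.41 = 48.30
1.24^-0.2 = 0.9579
Denominator = 1.74 × 48.30 × 0.9579 = 80.50
D / 80.50 = 6020 / 80.50 = 74.78
d = 74.78^(1/0.76) = 74.78^1.3158 = 292.1 m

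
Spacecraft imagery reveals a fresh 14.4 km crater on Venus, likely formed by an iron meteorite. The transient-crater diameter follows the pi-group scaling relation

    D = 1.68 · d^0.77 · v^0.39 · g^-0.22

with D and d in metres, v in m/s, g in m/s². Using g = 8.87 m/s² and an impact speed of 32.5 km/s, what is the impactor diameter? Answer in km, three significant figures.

Rearranging for d: d = [D / (1.68 · 32500^0.39 · 8.87^-0.22)]^(1/0.77).
D = 14400 m.
32500^0.39 = 57.50
8.87^-0.22 = 0.6187
Denominator = 1.68 × 57.50 × 0.6187 = 59.77
D / 59.77 = 14400 / 59.77 = 240.9
d = 240.9^(1/0.77) = 240.9^1.2987 = 1240 m

d ≈ 1.24 km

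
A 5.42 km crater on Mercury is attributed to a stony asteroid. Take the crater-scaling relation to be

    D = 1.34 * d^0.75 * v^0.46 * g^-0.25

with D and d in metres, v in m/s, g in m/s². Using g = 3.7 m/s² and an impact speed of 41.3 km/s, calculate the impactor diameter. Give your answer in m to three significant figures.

d ≈ 147 m

Rearranging for d: d = [D / (1.34 · 41300^0.46 · 3.7^-0.25)]^(1/0.75).
D = 5420 m.
41300^0.46 = 132.8
3.7^-0.25 = 0.7210
Denominator = 1.34 × 132.8 × 0.7210 = 128.3
D / 128.3 = 5420 / 128.3 = 42.24
d = 42.24^(1/0.75) = 42.24^1.3333 = 147.1 m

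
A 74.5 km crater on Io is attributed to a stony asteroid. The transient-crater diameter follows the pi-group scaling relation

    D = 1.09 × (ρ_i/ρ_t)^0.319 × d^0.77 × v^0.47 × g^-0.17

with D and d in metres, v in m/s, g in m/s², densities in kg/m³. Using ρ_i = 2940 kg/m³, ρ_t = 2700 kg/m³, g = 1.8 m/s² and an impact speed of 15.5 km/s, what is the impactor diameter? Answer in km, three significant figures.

Rearranging for d: d = [D / (1.09 · (2940/2700)^0.319 · 15500^0.47 · 1.8^-0.17)]^(1/0.77).
D = 74500 m.
(2940/2700)^0.319 = 1.028
15500^0.47 = 93.21
1.8^-0.17 = 0.9049
Denominator = 1.09 × 1.028 × 93.21 × 0.9049 = 94.51
D / 94.51 = 74500 / 94.51 = 788.3
d = 788.3^(1/0.77) = 788.3^1.2987 = 5780 m

d ≈ 5.78 km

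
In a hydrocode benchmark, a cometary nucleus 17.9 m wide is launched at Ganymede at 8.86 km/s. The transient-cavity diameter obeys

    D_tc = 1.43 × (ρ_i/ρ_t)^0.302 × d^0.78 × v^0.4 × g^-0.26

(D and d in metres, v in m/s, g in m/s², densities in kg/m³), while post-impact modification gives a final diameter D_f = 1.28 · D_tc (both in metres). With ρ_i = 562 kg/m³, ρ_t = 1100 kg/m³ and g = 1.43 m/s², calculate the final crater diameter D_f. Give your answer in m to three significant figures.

v = 8860 m/s.
(ρ_i/ρ_t)^0.302 = (562/1100)^0.302 = 0.8164
d^0.78 = 17.9^0.78 = 9.489
v^0.4 = 8860^0.4 = 37.93
g^-0.26 = 1.43^-0.26 = 0.9112
D_tc = 1.43 × 0.8164 × 9.489 × 37.93 × 0.9112 = 382.9 m
D_f = 1.28 × 382.9 = 490.1 m

D_f ≈ 490 m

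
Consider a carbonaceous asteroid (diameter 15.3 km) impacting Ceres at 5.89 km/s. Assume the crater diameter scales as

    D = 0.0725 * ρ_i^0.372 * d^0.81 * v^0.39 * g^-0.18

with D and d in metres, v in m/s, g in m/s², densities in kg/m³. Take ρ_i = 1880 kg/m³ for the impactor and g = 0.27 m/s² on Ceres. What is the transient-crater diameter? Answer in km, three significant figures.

In SI units: d = 15300 m, v = 5890 m/s.
ρ_i^0.372 = 1880^0.372 = 16.52
d^0.81 = 15300^0.81 = 2452
v^0.39 = 5890^0.39 = 29.54
g^-0.18 = 0.27^-0.18 = 1.266
D = 0.0725 × 16.52 × 2452 × 29.54 × 1.266 = 1.098 × 10^5 m
   = 109.8 km

D ≈ 110 km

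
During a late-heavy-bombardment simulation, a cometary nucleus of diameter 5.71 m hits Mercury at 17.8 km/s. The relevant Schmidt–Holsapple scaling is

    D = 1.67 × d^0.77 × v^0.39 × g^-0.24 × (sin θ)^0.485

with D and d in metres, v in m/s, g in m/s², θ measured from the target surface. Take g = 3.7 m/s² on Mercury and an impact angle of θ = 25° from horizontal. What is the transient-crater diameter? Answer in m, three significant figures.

In SI units: v = 17800 m/s.
d^0.77 = 5.71^0.77 = 3.825
v^0.39 = 17800^0.39 = 45.46
g^-0.24 = 3.7^-0.24 = 0.7305
(sin 25°)^0.485 = 0.4226^0.485 = 0.6585
D = 1.67 × 3.825 × 45.46 × 0.7305 × 0.6585 = 139.7 m

D ≈ 140 m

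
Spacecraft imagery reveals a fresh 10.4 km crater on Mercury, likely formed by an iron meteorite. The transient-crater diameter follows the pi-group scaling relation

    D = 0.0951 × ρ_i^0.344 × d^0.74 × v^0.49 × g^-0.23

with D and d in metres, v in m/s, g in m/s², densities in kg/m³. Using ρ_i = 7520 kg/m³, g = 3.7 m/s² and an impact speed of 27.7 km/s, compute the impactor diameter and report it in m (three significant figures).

Rearranging for d: d = [D / (0.0951 · 7520^0.344 · 27700^0.49 · 3.7^-0.23)]^(1/0.74).
D = 10400 m.
7520^0.344 = 21.55
27700^0.49 = 150.3
3.7^-0.23 = 0.7401
Denominator = 0.0951 × 21.55 × 150.3 × 0.7401 = 228.0
D / 228.0 = 10400 / 228.0 = 45.61
d = 45.61^(1/0.74) = 45.61^1.3514 = 174.6 m

d ≈ 175 m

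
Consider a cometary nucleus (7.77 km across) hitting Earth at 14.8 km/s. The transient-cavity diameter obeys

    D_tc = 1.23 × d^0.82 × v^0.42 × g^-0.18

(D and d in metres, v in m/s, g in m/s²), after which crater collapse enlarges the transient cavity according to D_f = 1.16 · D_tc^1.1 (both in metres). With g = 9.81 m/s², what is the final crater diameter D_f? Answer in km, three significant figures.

In SI: d = 7770 m, v = 14800 m/s.
d^0.82 = 7770^0.82 = 1549
v^0.42 = 14800^0.42 = 56.43
g^-0.18 = 9.81^-0.18 = 0.6630
D_tc = 1.23 × 1549 × 56.43 × 0.6630 = 71280 m
D_f = 1.16 × (71280)^1.1 = 2.528 × 10^5 m
     = 252.8 km

D_f ≈ 253 km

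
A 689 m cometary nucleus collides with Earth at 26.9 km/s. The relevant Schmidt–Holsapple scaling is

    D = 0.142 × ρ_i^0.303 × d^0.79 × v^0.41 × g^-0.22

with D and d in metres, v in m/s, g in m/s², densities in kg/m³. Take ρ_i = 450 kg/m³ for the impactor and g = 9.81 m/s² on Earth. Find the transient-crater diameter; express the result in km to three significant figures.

D ≈ 6.26 km

In SI units: v = 26900 m/s.
ρ_i^0.303 = 450^0.303 = 6.367
d^0.79 = 689^0.79 = 174.7
v^0.41 = 26900^0.41 = 65.49
g^-0.22 = 9.81^-0.22 = 0.6051
D = 0.142 × 6.367 × 174.7 × 65.49 × 0.6051 = 6259 m
   = 6.259 km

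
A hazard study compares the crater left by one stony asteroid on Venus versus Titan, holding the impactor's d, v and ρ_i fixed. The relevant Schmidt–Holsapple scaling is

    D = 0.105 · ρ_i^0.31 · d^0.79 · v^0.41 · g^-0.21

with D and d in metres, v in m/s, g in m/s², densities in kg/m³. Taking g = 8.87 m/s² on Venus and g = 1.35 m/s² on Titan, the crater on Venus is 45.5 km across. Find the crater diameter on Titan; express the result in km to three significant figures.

All impactor-dependent factors cancel in the ratio, leaving D_Titan/D_Venus = (g_Titan/g_Venus)^-0.21.
(1.35/8.87)^-0.21 = 0.1522^-0.21 = 1.485
D_Titan = 1.485 × 45.5 km = 67.6 km

D ≈ 67.6 km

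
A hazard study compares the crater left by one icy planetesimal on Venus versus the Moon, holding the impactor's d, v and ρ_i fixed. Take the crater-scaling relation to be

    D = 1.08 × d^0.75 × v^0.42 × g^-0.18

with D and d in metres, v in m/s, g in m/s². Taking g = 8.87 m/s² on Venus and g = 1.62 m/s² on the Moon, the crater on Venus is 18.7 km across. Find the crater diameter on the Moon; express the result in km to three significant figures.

All impactor-dependent factors cancel in the ratio, leaving D_Moon/D_Venus = (g_Moon/g_Venus)^-0.18.
(1.62/8.87)^-0.18 = 0.1826^-0.18 = 1.358
D_Moon = 1.358 × 18.7 km = 25.4 km

D ≈ 25.4 km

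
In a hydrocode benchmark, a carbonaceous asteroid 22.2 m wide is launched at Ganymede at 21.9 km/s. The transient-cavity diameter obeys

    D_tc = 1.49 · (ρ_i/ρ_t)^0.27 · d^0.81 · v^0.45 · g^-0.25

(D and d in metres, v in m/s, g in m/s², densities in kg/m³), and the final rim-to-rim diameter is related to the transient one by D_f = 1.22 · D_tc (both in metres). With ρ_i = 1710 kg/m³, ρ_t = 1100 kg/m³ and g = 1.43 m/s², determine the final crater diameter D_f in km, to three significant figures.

D_f ≈ 2.07 km

v = 21900 m/s.
(ρ_i/ρ_t)^0.27 = (1710/1100)^0.27 = 1.127
d^0.81 = 22.2^0.81 = 12.32
v^0.45 = 21900^0.45 = 89.78
g^-0.25 = 1.43^-0.25 = 0.9145
D_tc = 1.49 × 1.127 × 12.32 × 89.78 × 0.9145 = 1699 m
D_f = 1.22 × 1699 = 2073 m
     = 2.073 km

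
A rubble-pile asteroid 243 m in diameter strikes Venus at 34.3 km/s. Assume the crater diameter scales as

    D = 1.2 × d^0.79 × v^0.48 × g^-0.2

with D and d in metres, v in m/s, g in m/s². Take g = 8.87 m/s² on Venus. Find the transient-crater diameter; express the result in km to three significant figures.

D ≈ 8.94 km

In SI units: v = 34300 m/s.
d^0.79 = 243^0.79 = 76.67
v^0.48 = 34300^0.48 = 150.3
g^-0.2 = 8.87^-0.2 = 0.6463
D = 1.2 × 76.67 × 150.3 × 0.6463 = 8937 m
   = 8.937 km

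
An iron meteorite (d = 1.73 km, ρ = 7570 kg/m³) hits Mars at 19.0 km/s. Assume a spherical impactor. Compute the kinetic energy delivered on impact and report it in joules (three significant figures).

d = 1730 m; v = 19000 m/s.
Mass m = (π/6) ρ d³ = (π/6) × 7570 × (1730)³ = 2.052 × 10^13 kg
E = ½ m v² = 0.5 × 2.052 × 10^13 × (19000)² = 3.704 × 10^21 J

E ≈ 3.70 × 10^21 J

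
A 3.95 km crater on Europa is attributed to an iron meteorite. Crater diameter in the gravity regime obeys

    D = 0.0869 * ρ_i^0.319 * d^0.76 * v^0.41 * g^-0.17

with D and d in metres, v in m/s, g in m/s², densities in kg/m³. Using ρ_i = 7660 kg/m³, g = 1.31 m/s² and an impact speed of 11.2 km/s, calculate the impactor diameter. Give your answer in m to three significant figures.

Rearranging for d: d = [D / (0.0869 · 7660^0.319 · 11200^0.41 · 1.31^-0.17)]^(1/0.76).
D = 3950 m.
7660^0.319 = 17.34
11200^0.41 = 45.73
1.31^-0.17 = 0.9551
Denominator = 0.0869 × 17.34 × 45.73 × 0.9551 = 65.81
D / 65.81 = 3950 / 65.81 = 60.02
d = 60.02^(1/0.76) = 60.02^1.3158 = 218.7 m

d ≈ 219 m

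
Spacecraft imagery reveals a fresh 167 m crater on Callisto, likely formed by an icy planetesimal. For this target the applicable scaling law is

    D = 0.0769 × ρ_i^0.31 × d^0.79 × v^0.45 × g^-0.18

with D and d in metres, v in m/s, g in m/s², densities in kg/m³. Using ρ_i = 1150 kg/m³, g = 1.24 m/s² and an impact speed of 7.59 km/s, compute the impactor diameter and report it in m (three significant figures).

d ≈ 6.82 m

Rearranging for d: d = [D / (0.0769 · 1150^0.31 · 7590^0.45 · 1.24^-0.18)]^(1/0.79).
1150^0.31 = 8.888
7590^0.45 = 55.73
1.24^-0.18 = 0.9620
Denominator = 0.0769 × 8.888 × 55.73 × 0.9620 = 36.64
D / 36.64 = 167 / 36.64 = 4.558
d = 4.558^(1/0.79) = 4.558^1.2658 = 6.821 m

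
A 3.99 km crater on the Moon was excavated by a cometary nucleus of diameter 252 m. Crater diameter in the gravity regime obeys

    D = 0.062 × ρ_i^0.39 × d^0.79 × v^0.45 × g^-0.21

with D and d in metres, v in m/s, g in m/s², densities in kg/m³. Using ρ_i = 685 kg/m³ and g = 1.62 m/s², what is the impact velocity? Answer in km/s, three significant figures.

v ≈ 12.9 km/s

Rearranging for v: v = [D / (0.062 · 685^0.39 · 252^0.79 · 1.62^-0.21)]^(1/0.45).
D = 3990 m.
685^0.39 = 12.76
252^0.79 = 78.91
1.62^-0.21 = 0.9037
Denominator = 0.062 × 12.76 × 78.91 × 0.9037 = 56.42
D / 56.42 = 3990 / 56.42 = 70.72
v = 70.72^(1/0.45) = 70.72^2.2222 = 12884 m/s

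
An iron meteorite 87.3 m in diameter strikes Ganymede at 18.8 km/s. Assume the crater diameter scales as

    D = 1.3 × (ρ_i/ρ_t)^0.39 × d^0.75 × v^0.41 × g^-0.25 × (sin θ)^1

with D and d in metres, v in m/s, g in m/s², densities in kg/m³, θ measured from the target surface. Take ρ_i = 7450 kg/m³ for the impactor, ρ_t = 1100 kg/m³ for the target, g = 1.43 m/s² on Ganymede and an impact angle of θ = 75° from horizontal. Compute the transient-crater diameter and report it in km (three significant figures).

D ≈ 3.91 km

In SI units: v = 18800 m/s.
(ρ_i/ρ_t)^0.39 = (7450/1100)^0.39 = 2.109
d^0.75 = 87.3^0.75 = 28.56
v^0.41 = 18800^0.41 = 56.55
g^-0.25 = 1.43^-0.25 = 0.9145
(sin 75°)^1 = 0.9659^1 = 0.9659
D = 1.3 × 2.109 × 28.56 × 56.55 × 0.9145 × 0.9659 = 3911 m
   = 3.911 km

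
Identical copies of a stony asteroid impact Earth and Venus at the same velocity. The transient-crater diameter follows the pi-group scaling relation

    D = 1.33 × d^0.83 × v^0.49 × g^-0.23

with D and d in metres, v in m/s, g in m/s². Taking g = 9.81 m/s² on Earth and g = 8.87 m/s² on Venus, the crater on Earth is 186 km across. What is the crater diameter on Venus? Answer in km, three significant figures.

All impactor-dependent factors cancel in the ratio, leaving D_Venus/D_Earth = (g_Venus/g_Earth)^-0.23.
(8.87/9.81)^-0.23 = 0.9042^-0.23 = 1.023
D_Venus = 1.023 × 186 km = 190 km

D ≈ 190 km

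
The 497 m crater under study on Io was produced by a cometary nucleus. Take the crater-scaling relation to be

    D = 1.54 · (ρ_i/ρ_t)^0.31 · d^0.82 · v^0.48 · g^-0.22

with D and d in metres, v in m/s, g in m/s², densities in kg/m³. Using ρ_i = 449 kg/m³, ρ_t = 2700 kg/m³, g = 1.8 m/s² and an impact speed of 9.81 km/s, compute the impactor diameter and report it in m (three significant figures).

Rearranging for d: d = [D / (1.54 · (449/2700)^0.31 · 9810^0.48 · 1.8^-0.22)]^(1/0.82).
(449/2700)^0.31 = 0.5734
9810^0.48 = 82.41
1.8^-0.22 = 0.8787
Denominator = 1.54 × 0.5734 × 82.41 × 0.8787 = 63.94
D / 63.94 = 497 / 63.94 = 7.773
d = 7.773^(1/0.82) = 7.773^1.2195 = 12.19 m

d ≈ 12.2 m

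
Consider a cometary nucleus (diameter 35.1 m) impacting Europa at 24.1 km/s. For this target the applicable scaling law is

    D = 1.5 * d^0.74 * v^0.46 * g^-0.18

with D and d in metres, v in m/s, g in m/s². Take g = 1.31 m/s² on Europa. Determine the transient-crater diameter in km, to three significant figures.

D ≈ 2.06 km

In SI units: v = 24100 m/s.
d^0.74 = 35.1^0.74 = 13.92
v^0.46 = 24100^0.46 = 103.7
g^-0.18 = 1.31^-0.18 = 0.9526
D = 1.5 × 13.92 × 103.7 × 0.9526 = 2063 m
   = 2.063 km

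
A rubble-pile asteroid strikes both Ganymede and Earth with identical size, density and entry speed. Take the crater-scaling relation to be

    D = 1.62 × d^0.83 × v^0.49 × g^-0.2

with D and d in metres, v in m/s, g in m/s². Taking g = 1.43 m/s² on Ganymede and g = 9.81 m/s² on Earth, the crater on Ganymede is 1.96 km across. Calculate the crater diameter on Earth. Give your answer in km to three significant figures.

All impactor-dependent factors cancel in the ratio, leaving D_Earth/D_Ganymede = (g_Earth/g_Ganymede)^-0.2.
(9.81/1.43)^-0.2 = 6.860^-0.2 = 0.6804
D_Earth = 0.6804 × 1.96 km = 1.33 km

D ≈ 1.33 km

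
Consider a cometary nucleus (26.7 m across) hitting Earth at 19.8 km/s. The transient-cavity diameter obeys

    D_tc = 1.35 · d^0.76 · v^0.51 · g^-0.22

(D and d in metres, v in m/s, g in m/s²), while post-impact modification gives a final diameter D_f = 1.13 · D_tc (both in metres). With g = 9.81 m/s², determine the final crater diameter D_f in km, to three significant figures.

v = 19800 m/s.
d^0.76 = 26.7^0.76 = 12.14
v^0.51 = 19800^0.51 = 155.3
g^-0.22 = 9.81^-0.22 = 0.6051
D_tc = 1.35 × 12.14 × 155.3 × 0.6051 = 1540 m
D_f = 1.13 × 1540 = 1740 m
     = 1.740 km

D_f ≈ 1.74 km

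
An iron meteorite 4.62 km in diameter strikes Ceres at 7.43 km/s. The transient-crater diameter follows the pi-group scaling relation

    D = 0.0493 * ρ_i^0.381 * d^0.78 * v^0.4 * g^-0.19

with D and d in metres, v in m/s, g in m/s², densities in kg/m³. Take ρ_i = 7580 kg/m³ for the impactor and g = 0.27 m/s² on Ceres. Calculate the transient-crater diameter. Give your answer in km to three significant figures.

In SI units: d = 4620 m, v = 7430 m/s.
ρ_i^0.381 = 7580^0.381 = 30.07
d^0.78 = 4620^0.78 = 721.8
v^0.4 = 7430^0.4 = 35.35
g^-0.19 = 0.27^-0.19 = 1.282
D = 0.0493 × 30.07 × 721.8 × 35.35 × 1.282 = 48493 m
   = 48.49 km

D ≈ 48.5 km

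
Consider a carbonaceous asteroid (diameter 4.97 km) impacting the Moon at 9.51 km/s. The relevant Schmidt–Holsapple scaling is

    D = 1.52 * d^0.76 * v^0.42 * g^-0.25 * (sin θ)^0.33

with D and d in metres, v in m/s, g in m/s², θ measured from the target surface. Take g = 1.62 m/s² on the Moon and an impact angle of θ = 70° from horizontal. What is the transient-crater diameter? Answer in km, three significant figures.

In SI units: d = 4970 m, v = 9510 m/s.
d^0.76 = 4970^0.76 = 644.5
v^0.42 = 9510^0.42 = 46.86
g^-0.25 = 1.62^-0.25 = 0.8864
(sin 70°)^0.33 = 0.9397^0.33 = 0.9797
D = 1.52 × 644.5 × 46.86 × 0.8864 × 0.9797 = 39865 m
   = 39.86 km

D ≈ 39.9 km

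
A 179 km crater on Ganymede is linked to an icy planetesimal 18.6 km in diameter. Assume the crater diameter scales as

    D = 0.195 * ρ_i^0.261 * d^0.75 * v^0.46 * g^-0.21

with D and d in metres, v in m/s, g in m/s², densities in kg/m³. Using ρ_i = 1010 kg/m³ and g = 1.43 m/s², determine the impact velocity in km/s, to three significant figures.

Rearranging for v: v = [D / (0.195 · 1010^0.261 · 18600^0.75 · 1.43^-0.21)]^(1/0.46).
D = 179000 m.
1010^0.261 = 6.083
18600^0.75 = 1593
1.43^-0.21 = 0.9276
Denominator = 0.195 × 6.083 × 1593 × 0.9276 = 1753
D / 1753 = 179000 / 1753 = 102.1
v = 102.1^(1/0.46) = 102.1^2.1739 = 23303 m/s

v ≈ 23.3 km/s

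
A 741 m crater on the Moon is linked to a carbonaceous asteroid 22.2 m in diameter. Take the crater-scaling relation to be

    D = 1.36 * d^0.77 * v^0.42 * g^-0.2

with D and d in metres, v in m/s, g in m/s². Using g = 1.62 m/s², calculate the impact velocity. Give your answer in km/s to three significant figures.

Rearranging for v: v = [D / (1.36 · 22.2^0.77 · 1.62^-0.2)]^(1/0.42).
22.2^0.77 = 10.88
1.62^-0.2 = 0.9080
Denominator = 1.36 × 10.88 × 0.9080 = 13.44
D / 13.44 = 741 / 13.44 = 55.13
v = 55.13^(1/0.42) = 55.13^2.381 = 14004 m/s

v ≈ 14.0 km/s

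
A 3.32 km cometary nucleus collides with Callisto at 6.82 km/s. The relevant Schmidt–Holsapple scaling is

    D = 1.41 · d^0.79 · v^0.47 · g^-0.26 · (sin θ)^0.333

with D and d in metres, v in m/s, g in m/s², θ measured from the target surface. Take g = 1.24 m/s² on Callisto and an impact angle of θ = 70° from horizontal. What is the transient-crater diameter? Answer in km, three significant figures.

In SI units: d = 3320 m, v = 6820 m/s.
d^0.79 = 3320^0.79 = 604.9
v^0.47 = 6820^0.47 = 63.37
g^-0.26 = 1.24^-0.26 = 0.9456
(sin 70°)^0.333 = 0.9397^0.333 = 0.9795
D = 1.41 × 604.9 × 63.37 × 0.9456 × 0.9795 = 50061 m
   = 50.06 km

D ≈ 50.1 km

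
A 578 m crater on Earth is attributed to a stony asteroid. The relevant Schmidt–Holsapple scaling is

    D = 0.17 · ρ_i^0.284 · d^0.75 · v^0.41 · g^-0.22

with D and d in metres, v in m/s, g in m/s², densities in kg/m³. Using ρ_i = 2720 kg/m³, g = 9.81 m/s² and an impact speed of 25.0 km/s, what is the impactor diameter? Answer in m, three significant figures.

Rearranging for d: d = [D / (0.17 · 2720^0.284 · 25000^0.41 · 9.81^-0.22)]^(1/0.75).
2720^0.284 = 9.450
25000^0.41 = 63.56
9.81^-0.22 = 0.6051
Denominator = 0.17 × 9.450 × 63.56 × 0.6051 = 61.79
D / 61.79 = 578 / 61.79 = 9.354
d = 9.354^(1/0.75) = 9.354^1.3333 = 19.71 m

d ≈ 19.7 m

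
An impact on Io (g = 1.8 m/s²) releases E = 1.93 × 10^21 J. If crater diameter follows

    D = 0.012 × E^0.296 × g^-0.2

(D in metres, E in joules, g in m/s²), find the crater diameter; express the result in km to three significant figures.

D ≈ 21.3 km

E^0.296 = (1.93 × 10^21)^0.296 = 1.998 × 10^6
g^-0.2 = 1.8^-0.2 = 0.8891
D = 0.012 × 1.998 × 10^6 × 0.8891 = 21317 m
   = 21.32 km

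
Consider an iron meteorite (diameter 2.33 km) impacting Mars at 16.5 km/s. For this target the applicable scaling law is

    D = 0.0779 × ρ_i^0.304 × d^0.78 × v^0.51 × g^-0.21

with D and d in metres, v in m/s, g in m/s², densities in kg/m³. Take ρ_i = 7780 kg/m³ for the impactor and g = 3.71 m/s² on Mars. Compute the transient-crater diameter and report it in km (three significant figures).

In SI units: d = 2330 m, v = 16500 m/s.
ρ_i^0.304 = 7780^0.304 = 15.24
d^0.78 = 2330^0.78 = 423.2
v^0.51 = 16500^0.51 = 141.6
g^-0.21 = 3.71^-0.21 = 0.7593
D = 0.0779 × 15.24 × 423.2 × 141.6 × 0.7593 = 54019 m
   = 54.02 km

D ≈ 54.0 km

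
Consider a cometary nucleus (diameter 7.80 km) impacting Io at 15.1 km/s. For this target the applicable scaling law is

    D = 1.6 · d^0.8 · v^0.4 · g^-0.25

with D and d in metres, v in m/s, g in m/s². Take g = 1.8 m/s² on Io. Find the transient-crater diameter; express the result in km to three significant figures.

D ≈ 84.2 km

In SI units: d = 7800 m, v = 15100 m/s.
d^0.8 = 7800^0.8 = 1299
v^0.4 = 15100^0.4 = 46.95
g^-0.25 = 1.8^-0.25 = 0.8633
D = 1.6 × 1299 × 46.95 × 0.8633 = 84242 m
   = 84.24 km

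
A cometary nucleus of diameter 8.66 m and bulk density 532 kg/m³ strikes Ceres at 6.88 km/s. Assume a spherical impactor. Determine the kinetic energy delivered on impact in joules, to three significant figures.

v = 6880 m/s.
Mass m = (π/6) ρ d³ = (π/6) × 532 × (8.66)³ = 1.809 × 10^5 kg
E = ½ m v² = 0.5 × 1.809 × 10^5 × (6880)² = 4.281 × 10^12 J

E ≈ 4.28 × 10^12 J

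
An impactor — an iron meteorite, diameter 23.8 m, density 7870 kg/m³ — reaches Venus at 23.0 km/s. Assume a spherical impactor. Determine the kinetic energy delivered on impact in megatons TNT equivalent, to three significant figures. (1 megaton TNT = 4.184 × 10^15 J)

v = 23000 m/s.
Mass m = (π/6) ρ d³ = (π/6) × 7870 × (23.8)³ = 5.555 × 10^7 kg
E = ½ m v² = 0.5 × 5.555 × 10^7 × (23000)² = 1.469 × 10^16 J
   = 1.469 × 10^16 / 4.184×10^15 = 3.511 Mt

E ≈ 3.51 Mt TNT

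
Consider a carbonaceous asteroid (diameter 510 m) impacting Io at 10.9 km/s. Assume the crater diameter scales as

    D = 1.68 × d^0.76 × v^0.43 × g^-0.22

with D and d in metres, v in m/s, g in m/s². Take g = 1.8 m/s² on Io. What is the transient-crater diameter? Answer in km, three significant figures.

In SI units: v = 10900 m/s.
d^0.76 = 510^0.76 = 114.2
v^0.43 = 10900^0.43 = 54.46
g^-0.22 = 1.8^-0.22 = 0.8787
D = 1.68 × 114.2 × 54.46 × 0.8787 = 9181 m
   = 9.181 km

D ≈ 9.18 km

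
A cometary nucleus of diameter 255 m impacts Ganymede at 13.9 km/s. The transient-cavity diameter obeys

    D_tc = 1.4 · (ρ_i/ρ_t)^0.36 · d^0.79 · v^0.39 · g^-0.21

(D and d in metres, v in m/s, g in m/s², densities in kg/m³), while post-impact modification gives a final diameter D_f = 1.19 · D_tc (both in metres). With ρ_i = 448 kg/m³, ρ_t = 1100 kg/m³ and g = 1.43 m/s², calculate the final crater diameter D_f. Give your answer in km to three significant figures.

D_f ≈ 3.68 km

v = 13900 m/s.
(ρ_i/ρ_t)^0.36 = (448/1100)^0.36 = 0.7237
d^0.79 = 255^0.79 = 79.65
v^0.39 = 13900^0.39 = 41.28
g^-0.21 = 1.43^-0.21 = 0.9276
D_tc = 1.4 × 0.7237 × 79.65 × 41.28 × 0.9276 = 3090 m
D_f = 1.19 × 3090 = 3677 m
     = 3.677 km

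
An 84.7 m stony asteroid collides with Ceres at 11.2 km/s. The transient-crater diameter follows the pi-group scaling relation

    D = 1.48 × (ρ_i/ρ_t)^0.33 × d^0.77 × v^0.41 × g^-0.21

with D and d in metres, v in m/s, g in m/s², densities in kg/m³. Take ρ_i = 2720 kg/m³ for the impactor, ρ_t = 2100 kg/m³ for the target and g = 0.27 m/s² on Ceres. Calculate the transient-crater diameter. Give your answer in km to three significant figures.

D ≈ 2.96 km

In SI units: v = 11200 m/s.
(ρ_i/ρ_t)^0.33 = (2720/2100)^0.33 = 1.089
d^0.77 = 84.7^0.77 = 30.51
v^0.41 = 11200^0.41 = 45.73
g^-0.21 = 0.27^-0.21 = 1.316
D = 1.48 × 1.089 × 30.51 × 45.73 × 1.316 = 2959 m
   = 2.959 km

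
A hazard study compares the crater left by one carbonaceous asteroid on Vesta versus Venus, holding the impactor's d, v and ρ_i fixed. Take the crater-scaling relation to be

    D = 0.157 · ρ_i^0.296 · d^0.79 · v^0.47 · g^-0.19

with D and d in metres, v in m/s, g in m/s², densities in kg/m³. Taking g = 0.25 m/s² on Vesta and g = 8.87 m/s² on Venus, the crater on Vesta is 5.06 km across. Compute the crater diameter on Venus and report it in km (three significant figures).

All impactor-dependent factors cancel in the ratio, leaving D_Venus/D_Vesta = (g_Venus/g_Vesta)^-0.19.
(8.87/0.25)^-0.19 = 35.48^-0.19 = 0.5076
D_Venus = 0.5076 × 5.06 km = 2.57 km

D ≈ 2.57 km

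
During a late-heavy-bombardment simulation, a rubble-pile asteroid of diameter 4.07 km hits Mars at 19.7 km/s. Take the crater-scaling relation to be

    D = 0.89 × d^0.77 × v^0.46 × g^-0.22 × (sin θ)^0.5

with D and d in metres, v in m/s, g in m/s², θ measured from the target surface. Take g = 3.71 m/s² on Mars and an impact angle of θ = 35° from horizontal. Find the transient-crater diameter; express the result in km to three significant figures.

D ≈ 28.7 km

In SI units: d = 4070 m, v = 19700 m/s.
d^0.77 = 4070^0.77 = 601.7
v^0.46 = 19700^0.46 = 94.50
g^-0.22 = 3.71^-0.22 = 0.7494
(sin 35°)^0.5 = 0.5736^0.5 = 0.7574
D = 0.89 × 601.7 × 94.50 × 0.7494 × 0.7574 = 28724 m
   = 28.72 km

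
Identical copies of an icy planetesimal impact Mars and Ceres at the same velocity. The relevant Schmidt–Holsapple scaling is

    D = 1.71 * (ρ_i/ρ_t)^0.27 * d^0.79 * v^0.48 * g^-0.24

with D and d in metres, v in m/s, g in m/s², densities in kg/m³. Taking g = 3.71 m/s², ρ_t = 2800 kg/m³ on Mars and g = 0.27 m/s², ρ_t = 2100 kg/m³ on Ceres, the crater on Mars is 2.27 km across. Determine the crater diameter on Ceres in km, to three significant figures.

The impactor-only factors (d, v, ρ_i) cancel in the ratio, leaving D_Ceres/D_Mars = (g_Ceres/g_Mars)^-0.24 · (ρ_t,Mars/ρ_t,Ceres)^0.27.
(0.27/3.71)^-0.24 = 0.07278^-0.24 = 1.876
(2800/2100)^0.27 = 1.333^0.27 = 1.081
Ratio = 1.876 × 1.081 = 2.028
D_Ceres = 2.028 × 2.27 km = 4.60 km

D ≈ 4.60 km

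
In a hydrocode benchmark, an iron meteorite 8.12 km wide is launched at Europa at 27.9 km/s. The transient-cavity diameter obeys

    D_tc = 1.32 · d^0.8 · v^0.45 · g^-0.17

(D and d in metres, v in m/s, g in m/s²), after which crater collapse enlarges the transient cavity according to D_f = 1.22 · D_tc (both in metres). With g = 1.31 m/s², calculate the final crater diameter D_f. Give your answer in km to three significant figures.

D_f ≈ 207 km

In SI: d = 8120 m, v = 27900 m/s.
d^0.8 = 8120^0.8 = 1342
v^0.45 = 27900^0.45 = 100.1
g^-0.17 = 1.31^-0.17 = 0.9551
D_tc = 1.32 × 1342 × 100.1 × 0.9551 = 1.694 × 10^5 m
D_f = 1.22 × 1.694 × 10^5 = 2.067 × 10^5 m
     = 206.7 km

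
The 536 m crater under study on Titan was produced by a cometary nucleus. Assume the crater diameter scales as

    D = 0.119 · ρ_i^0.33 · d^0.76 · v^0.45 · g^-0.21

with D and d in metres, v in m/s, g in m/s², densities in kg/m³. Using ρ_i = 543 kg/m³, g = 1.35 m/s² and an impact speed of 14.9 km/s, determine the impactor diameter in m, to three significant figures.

Rearranging for d: d = [D / (0.119 · 543^0.33 · 14900^0.45 · 1.35^-0.21)]^(1/0.76).
543^0.33 = 7.989
14900^0.45 = 75.50
1.35^-0.21 = 0.9389
Denominator = 0.119 × 7.989 × 75.50 × 0.9389 = 67.39
D / 67.39 = 536 / 67.39 = 7.954
d = 7.954^(1/0.76) = 7.954^1.3158 = 15.31 m

d ≈ 15.3 m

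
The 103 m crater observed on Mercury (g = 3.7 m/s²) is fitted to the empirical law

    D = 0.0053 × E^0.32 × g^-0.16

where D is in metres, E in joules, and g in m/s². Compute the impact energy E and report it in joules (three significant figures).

E ≈ 4.85 × 10^13 J

Rearranging: E = [D / (0.0053 · g^-0.16)]^(1/0.32).
g^-0.16 = 3.7^-0.16 = 0.8111
D / (0.0053 × 0.8111) = 103 / (4.299 × 10^-3) = 2.396 × 10^4
E = (2.396 × 10^4)^3.125 = 4.852 × 10^13 J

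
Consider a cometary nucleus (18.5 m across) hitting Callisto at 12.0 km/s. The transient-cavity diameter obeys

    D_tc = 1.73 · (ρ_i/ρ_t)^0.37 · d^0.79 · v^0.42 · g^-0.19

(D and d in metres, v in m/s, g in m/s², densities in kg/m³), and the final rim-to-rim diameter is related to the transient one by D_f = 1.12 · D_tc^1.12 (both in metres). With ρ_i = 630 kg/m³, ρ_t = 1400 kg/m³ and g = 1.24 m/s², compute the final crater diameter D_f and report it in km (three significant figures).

D_f ≈ 1.56 km

v = 12000 m/s.
(ρ_i/ρ_t)^0.37 = (630/1400)^0.37 = 0.7442
d^0.79 = 18.5^0.79 = 10.02
v^0.42 = 12000^0.42 = 51.67
g^-0.19 = 1.24^-0.19 = 0.9600
D_tc = 1.73 × 0.7442 × 10.02 × 51.67 × 0.9600 = 639.9 m
D_f = 1.12 × (639.9)^1.12 = 1556 m
     = 1.556 km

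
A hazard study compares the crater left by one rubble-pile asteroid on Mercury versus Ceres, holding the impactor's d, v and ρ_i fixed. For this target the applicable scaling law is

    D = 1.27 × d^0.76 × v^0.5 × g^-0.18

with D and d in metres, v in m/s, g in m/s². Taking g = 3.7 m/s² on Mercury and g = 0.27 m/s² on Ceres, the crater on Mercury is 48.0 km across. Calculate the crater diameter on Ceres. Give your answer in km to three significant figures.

All impactor-dependent factors cancel in the ratio, leaving D_Ceres/D_Mercury = (g_Ceres/g_Mercury)^-0.18.
(0.27/3.7)^-0.18 = 0.07297^-0.18 = 1.602
D_Ceres = 1.602 × 48.0 km = 76.9 km

D ≈ 76.9 km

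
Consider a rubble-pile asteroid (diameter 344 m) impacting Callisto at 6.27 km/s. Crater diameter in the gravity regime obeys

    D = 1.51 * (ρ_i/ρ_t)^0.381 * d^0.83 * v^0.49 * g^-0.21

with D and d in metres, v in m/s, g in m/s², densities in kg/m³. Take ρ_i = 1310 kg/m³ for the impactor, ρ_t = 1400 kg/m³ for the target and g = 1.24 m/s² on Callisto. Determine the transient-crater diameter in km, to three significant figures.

D ≈ 13.0 km

In SI units: v = 6270 m/s.
(ρ_i/ρ_t)^0.381 = (1310/1400)^0.381 = 0.9750
d^0.83 = 344^0.83 = 127.5
v^0.49 = 6270^0.49 = 72.55
g^-0.21 = 1.24^-0.21 = 0.9558
D = 1.51 × 0.9750 × 127.5 × 72.55 × 0.9558 = 13017 m
   = 13.02 km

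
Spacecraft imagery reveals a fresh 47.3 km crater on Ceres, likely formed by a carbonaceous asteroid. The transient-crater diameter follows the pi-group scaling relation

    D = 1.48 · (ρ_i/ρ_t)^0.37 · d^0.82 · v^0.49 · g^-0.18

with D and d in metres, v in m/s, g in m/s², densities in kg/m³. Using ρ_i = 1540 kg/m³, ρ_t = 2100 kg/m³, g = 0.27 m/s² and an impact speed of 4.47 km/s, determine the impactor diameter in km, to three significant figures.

d ≈ 1.77 km

Rearranging for d: d = [D / (1.48 · (1540/2100)^0.37 · 4470^0.49 · 0.27^-0.18)]^(1/0.82).
D = 47300 m.
(1540/2100)^0.37 = 0.8916
4470^0.49 = 61.47
0.27^-0.18 = 1.266
Denominator = 1.48 × 0.8916 × 61.47 × 1.266 = 102.7
D / 102.7 = 47300 / 102.7 = 460.6
d = 460.6^(1/0.82) = 460.6^1.2195 = 1770 m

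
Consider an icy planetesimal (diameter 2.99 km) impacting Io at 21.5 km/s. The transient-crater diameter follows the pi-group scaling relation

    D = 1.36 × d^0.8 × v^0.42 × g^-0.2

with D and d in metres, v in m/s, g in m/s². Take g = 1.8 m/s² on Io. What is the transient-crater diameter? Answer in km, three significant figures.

In SI units: d = 2990 m, v = 21500 m/s.
d^0.8 = 2990^0.8 = 603.3
v^0.42 = 21500^0.42 = 66.01
g^-0.2 = 1.8^-0.2 = 0.8891
D = 1.36 × 603.3 × 66.01 × 0.8891 = 48154 m
   = 48.15 km

D ≈ 48.2 km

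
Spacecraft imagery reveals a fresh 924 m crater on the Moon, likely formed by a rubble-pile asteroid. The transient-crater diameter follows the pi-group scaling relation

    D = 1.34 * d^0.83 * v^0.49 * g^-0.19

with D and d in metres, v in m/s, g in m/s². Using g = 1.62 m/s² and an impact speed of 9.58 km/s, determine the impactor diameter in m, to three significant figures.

Rearranging for d: d = [D / (1.34 · 9580^0.49 · 1.62^-0.19)]^(1/0.83).
9580^0.49 = 89.30
1.62^-0.19 = 0.9124
Denominator = 1.34 × 89.30 × 0.9124 = 109.2
D / 109.2 = 924 / 109.2 = 8.462
d = 8.462^(1/0.83) = 8.462^1.2048 = 13.10 m

d ≈ 13.1 m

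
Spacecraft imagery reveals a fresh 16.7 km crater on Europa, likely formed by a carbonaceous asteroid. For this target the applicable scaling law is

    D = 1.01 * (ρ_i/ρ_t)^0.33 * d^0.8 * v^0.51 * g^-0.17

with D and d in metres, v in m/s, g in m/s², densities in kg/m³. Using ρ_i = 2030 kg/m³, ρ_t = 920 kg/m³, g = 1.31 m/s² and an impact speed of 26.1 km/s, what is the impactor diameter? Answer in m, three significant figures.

Rearranging for d: d = [D / (1.01 · (2030/920)^0.33 · 26100^0.51 · 1.31^-0.17)]^(1/0.8).
D = 16700 m.
(2030/920)^0.33 = 1.298
26100^0.51 = 178.8
1.31^-0.17 = 0.9551
Denominator = 1.01 × 1.298 × 178.8 × 0.9551 = 223.9
D / 223.9 = 16700 / 223.9 = 74.59
d = 74.59^(1/0.8) = 74.59^1.25 = 219.2 m

d ≈ 219 m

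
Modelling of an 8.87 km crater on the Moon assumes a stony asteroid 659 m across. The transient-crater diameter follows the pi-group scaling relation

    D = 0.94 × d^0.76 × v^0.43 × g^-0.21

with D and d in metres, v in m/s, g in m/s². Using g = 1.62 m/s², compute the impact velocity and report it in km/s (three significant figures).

Rearranging for v: v = [D / (0.94 · 659^0.76 · 1.62^-0.21)]^(1/0.43).
D = 8870 m.
659^0.76 = 138.8
1.62^-0.21 = 0.9037
Denominator = 0.94 × 138.8 × 0.9037 = 117.9
D / 117.9 = 8870 / 117.9 = 75.23
v = 75.23^(1/0.43) = 75.23^2.3256 = 23107 m/s

v ≈ 23.1 km/s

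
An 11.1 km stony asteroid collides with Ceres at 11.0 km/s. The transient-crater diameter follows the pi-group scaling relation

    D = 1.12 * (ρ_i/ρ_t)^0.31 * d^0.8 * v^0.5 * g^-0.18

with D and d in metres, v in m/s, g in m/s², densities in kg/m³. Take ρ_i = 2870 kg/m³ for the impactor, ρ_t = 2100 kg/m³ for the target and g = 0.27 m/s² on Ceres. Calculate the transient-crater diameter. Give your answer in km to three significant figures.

In SI units: d = 11100 m, v = 11000 m/s.
(ρ_i/ρ_t)^0.31 = (2870/2100)^0.31 = 1.102
d^0.8 = 11100^0.8 = 1723
v^0.5 = 11000^0.5 = 104.9
g^-0.18 = 0.27^-0.18 = 1.266
D = 1.12 × 1.102 × 1723 × 104.9 × 1.266 = 2.824 × 10^5 m
   = 282.4 km

D ≈ 282 km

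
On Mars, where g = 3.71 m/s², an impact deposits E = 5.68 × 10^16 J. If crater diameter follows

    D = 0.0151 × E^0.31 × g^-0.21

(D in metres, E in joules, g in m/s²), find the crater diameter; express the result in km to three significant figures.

E^0.31 = (5.68 × 10^16)^0.31 = 1.563 × 10^5
g^-0.21 = 3.71^-0.21 = 0.7593
D = 0.0151 × 1.563 × 10^5 × 0.7593 = 1792 m
   = 1.792 km

D ≈ 1.79 km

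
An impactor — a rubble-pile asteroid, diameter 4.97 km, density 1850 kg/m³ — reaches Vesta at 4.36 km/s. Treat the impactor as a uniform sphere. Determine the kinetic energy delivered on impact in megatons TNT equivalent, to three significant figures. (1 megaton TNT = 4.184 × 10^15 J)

E ≈ 2.70 × 10^5 Mt TNT

d = 4970 m; v = 4360 m/s.
Mass m = (π/6) ρ d³ = (π/6) × 1850 × (4970)³ = 1.189 × 10^14 kg
E = ½ m v² = 0.5 × 1.189 × 10^14 × (4360)² = 1.130 × 10^21 J
   = 1.130 × 10^21 / 4.184×10^15 = 2.701 × 10^5 Mt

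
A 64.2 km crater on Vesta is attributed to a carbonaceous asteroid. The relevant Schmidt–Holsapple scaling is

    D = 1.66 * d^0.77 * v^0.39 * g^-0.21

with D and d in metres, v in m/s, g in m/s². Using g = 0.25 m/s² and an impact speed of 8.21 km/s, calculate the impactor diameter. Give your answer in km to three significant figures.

Rearranging for d: d = [D / (1.66 · 8210^0.39 · 0.25^-0.21)]^(1/0.77).
D = 64200 m.
8210^0.39 = 33.62
0.25^-0.21 = 1.338
Denominator = 1.66 × 33.62 × 1.338 = 74.67
D / 74.67 = 64200 / 74.67 = 859.8
d = 859.8^(1/0.77) = 859.8^1.2987 = 6470 m

d ≈ 6.47 km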